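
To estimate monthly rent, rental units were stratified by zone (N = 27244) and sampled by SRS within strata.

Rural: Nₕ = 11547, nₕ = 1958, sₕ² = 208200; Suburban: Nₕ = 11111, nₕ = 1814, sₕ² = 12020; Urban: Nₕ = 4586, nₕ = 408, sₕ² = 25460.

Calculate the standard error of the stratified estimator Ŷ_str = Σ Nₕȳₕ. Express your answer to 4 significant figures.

Var(Ŷ_str) = Σₕ Nₕ²(1 − fₕ)sₕ²/nₕ.
Rural: 11547²·(1 − 1958/11547)·208200/1958 = 1.1773634 × 10^10.
Suburban: 11111²·(1 − 1814/11111)·12020/1814 = 6.8448378 × 10^8.
Urban: 4586²·(1 − 408/4586)·25460/408 = 1.1956408 × 10^9.
Sum = 1.3653759 × 10^10.
SE = √(1.3653759 × 10^10) = 116800.

116800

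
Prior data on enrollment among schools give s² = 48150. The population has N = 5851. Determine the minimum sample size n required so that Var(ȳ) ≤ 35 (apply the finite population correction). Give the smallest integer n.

Without fpc, n₀ = s²/D = 48150/35 = 1375.7143.
With fpc, (1 − n/N)·s²/n ≤ D requires n ≥ n₀/(1 + n₀/N) = 1375.7143/(1 + 1375.7143/5851) = 1113.8263.
Rounding up, n = 1114.

1114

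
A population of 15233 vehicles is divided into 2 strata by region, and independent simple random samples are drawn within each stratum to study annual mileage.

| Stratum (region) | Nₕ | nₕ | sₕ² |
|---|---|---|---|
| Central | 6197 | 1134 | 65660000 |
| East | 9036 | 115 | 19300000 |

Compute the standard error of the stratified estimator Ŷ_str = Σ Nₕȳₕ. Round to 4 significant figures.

3.917 × 10^6

Var(Ŷ_str) = Σₕ Nₕ²(1 − fₕ)sₕ²/nₕ.
Central: 6197²·(1 − 1134/6197)·65660000/1134 = 1.816675 × 10^12.
East: 9036²·(1 − 115/9036)·19300000/115 = 1.3528487 × 10^13.
Sum = 1.5345162 × 10^13.
SE = √(1.5345162 × 10^13) = 3.917 × 10^6.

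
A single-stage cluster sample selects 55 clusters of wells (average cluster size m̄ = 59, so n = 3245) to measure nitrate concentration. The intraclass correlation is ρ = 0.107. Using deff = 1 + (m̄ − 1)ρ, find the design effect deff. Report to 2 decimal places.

deff = 1 + (59 − 1)·0.107 = 1 + 6.206 = 7.206.

7.21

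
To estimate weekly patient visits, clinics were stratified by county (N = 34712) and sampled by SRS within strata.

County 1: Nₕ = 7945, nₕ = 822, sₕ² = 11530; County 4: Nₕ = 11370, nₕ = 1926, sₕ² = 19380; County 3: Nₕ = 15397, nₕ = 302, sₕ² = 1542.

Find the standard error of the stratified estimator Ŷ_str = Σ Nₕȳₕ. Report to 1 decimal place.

55326.3

Var(Ŷ_str) = Σₕ Nₕ²(1 − fₕ)sₕ²/nₕ.
County 1: 7945²·(1 − 822/7945)·11530/822 = 7.9380592 × 10^8.
County 4: 11370²·(1 − 1926/11370)·19380/1926 = 1.080473 × 10^9.
County 3: 15397²·(1 − 302/15397)·1542/302 = 1.1867156 × 10^9.
Sum = 3.0609945 × 10^9.
SE = √(3.0609945 × 10^9) = 55326.3.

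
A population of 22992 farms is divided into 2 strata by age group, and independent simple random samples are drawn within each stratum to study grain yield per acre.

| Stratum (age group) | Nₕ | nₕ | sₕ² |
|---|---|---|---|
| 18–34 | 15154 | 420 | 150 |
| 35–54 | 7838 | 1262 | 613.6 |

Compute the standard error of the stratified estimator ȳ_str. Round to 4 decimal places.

Var(ȳ_str) = Σₕ Wₕ²(1 − fₕ)sₕ²/nₕ with Wₕ = Nₕ/N, N = 22992.
18–34: Wₕ = 0.65909882; term = 0.65909882²·(1 − 0.02771545)·150/420 = 0.15084691.
35–54: Wₕ = 0.34090118; term = 0.34090118²·(1 − 0.16101046)·613.6/1262 = 0.047406682.
Sum = 0.19825359.
SE = √(0.19825359) = 0.4453.

0.4453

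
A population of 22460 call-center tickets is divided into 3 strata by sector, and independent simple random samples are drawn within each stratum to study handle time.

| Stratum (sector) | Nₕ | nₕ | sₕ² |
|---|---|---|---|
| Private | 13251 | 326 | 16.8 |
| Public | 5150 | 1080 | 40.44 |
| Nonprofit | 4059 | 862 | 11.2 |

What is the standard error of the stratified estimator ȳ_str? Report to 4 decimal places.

0.1392

Var(ȳ_str) = Σₕ Wₕ²(1 − fₕ)sₕ²/nₕ with Wₕ = Nₕ/N, N = 22460.
Private: Wₕ = 0.58998219; term = 0.58998219²·(1 − 0.02460192)·16.8/326 = 0.017496508.
Public: Wₕ = 0.22929653; term = 0.22929653²·(1 − 0.20970874)·40.44/1080 = 0.0015558565.
Nonprofit: Wₕ = 0.18072128; term = 0.18072128²·(1 − 0.21236758)·11.2/862 = 3.3423578 × 10^-4.
Sum = 0.0193866.
SE = √(0.0193866) = 0.1392.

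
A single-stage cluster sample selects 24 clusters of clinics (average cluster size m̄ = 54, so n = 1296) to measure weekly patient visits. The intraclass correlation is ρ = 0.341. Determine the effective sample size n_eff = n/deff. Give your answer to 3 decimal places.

deff = 1 + (54 − 1)·0.341 = 1 + 18.073 = 19.073.
n_eff = 1296 / 19.073 = 67.949.

67.949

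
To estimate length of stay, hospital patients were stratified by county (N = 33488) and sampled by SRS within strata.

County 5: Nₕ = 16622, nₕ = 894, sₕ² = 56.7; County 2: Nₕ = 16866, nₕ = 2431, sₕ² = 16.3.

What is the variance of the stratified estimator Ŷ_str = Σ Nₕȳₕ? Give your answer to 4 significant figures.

Var(Ŷ_str) = Σₕ Nₕ²(1 − fₕ)sₕ²/nₕ.
County 5: 16622²·(1 − 894/16622)·56.7/894 = 1.6580679 × 10^7.
County 2: 16866²·(1 − 2431/16866)·16.3/2431 = 1.6324186 × 10^6.
Sum = 1.8213098 × 10^7.

1.821 × 10^7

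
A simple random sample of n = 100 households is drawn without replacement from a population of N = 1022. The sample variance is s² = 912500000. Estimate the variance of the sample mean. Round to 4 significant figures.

8.232 × 10^6

Under SRS without replacement, Var(ȳ) = (1 − f)·s²/n with f = n/N = 100/1022 = 0.09784736.
Var(ȳ) = (1 − 0.09784736)·912500000/100 = 0.90215264·9.125 × 10^6 = 8.2321429 × 10^6.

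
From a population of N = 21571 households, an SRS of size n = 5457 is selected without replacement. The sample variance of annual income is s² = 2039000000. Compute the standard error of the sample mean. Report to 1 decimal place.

Under SRS without replacement, Var(ȳ) = (1 − f)·s²/n with f = n/N = 5457/21571 = 0.25297854.
Var(ȳ) = (1 − 0.25297854)·2039000000/5457 = 0.74702146·373648.52 = 279123.47.
SE(ȳ) = √(279123.47) = 528.3.

528.3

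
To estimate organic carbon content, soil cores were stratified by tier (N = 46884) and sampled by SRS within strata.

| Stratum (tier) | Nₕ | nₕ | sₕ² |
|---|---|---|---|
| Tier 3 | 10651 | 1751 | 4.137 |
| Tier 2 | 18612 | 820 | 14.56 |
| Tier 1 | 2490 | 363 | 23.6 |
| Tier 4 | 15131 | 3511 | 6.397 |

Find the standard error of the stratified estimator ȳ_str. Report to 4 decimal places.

Var(ȳ_str) = Σₕ Wₕ²(1 − fₕ)sₕ²/nₕ with Wₕ = Nₕ/N, N = 46884.
Tier 3: Wₕ = 0.22717772; term = 0.22717772²·(1 − 0.16439771)·4.137/1751 = 1.0188974 × 10^-4.
Tier 2: Wₕ = 0.39697978; term = 0.39697978²·(1 − 0.04405760)·14.56/820 = 0.0026749522.
Tier 1: Wₕ = 0.05310980; term = 0.05310980²·(1 − 0.14578313)·23.6/363 = 1.566473 × 10^-4.
Tier 4: Wₕ = 0.32273270; term = 0.32273270²·(1 − 0.23204018)·6.397/3511 = 1.4573705 × 10^-4.
Sum = 0.0030792263.
SE = √(0.0030792263) = 0.0555.

0.0555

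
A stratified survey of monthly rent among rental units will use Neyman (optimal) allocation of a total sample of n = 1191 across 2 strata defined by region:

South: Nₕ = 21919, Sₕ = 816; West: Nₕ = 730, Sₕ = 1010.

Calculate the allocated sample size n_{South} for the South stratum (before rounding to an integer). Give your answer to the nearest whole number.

Neyman allocation: nₕ = n·NₕSₕ / Σⱼ NⱼSⱼ.
Σ NⱼSⱼ = 21919·816 + 730·1010 = 1.8623204 × 10^7.
n_{South} = 1191·21919·816 / (1.8623204 × 10^7) = 1144.

1144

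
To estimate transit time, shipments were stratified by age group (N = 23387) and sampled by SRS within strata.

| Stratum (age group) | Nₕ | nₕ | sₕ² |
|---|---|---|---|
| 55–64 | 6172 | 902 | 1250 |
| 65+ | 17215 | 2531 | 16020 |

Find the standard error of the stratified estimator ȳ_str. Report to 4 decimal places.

Var(ȳ_str) = Σₕ Wₕ²(1 − fₕ)sₕ²/nₕ with Wₕ = Nₕ/N, N = 23387.
55–64: Wₕ = 0.26390730; term = 0.26390730²·(1 − 0.14614388)·1250/902 = 0.082412099.
65+: Wₕ = 0.73609270; term = 0.73609270²·(1 − 0.14702295)·16020/2531 = 2.9253157.
Sum = 3.0077278.
SE = √(3.0077278) = 1.7343.

1.7343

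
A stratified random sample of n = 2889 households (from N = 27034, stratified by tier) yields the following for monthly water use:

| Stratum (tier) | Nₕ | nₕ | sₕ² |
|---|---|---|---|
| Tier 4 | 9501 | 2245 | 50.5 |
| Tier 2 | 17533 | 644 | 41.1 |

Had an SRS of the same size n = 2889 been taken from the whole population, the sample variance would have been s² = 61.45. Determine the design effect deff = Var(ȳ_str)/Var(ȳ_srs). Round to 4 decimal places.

1.4728

Var(ȳ_str) = Σ Wₕ²(1−fₕ)sₕ²/nₕ with Wₕ = Nₕ/27034:
  Tier 4: (9501/27034)²·(1−2245/9501)·50.5/2245 = 0.0021218809
  Tier 2: (17533/27034)²·(1−644/17533)·41.1/644 = 0.025858034
  → Var(ȳ_str) = 0.027979915.
Var(ȳ_srs) = (1 − 2889/27034)·61.45/2889 = 0.018997272.
deff = 0.027979915 / 0.018997272 = 1.4728.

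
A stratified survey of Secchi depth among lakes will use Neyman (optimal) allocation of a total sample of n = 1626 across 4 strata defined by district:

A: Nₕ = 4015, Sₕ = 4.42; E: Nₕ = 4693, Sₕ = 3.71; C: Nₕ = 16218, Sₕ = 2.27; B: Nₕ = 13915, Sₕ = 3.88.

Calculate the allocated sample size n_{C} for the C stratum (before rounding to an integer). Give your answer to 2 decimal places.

475.23

Neyman allocation: nₕ = n·NₕSₕ / Σⱼ NⱼSⱼ.
Σ NⱼSⱼ = 4015·4.42 + 4693·3.71 + 16218·2.27 + 13915·3.88 = 125962.39.
n_{C} = 1626·16218·2.27 / 125962.39 = 475.23.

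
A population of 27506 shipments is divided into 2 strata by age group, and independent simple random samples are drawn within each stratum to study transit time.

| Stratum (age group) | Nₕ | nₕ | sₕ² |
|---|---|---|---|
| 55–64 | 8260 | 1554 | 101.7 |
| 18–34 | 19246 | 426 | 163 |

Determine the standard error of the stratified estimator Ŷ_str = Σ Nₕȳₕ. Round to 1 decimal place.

11925.5

Var(Ŷ_str) = Σₕ Nₕ²(1 − fₕ)sₕ²/nₕ.
55–64: 8260²·(1 − 1554/8260)·101.7/1554 = 3.6250461 × 10^6.
18–34: 19246²·(1 − 426/19246)·163/426 = 1.3859198 × 10^8.
Sum = 1.4221703 × 10^8.
SE = √(1.4221703 × 10^8) = 11925.5.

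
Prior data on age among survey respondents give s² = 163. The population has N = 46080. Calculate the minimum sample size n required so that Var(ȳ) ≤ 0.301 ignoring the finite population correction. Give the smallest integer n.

Without fpc, n₀ = s²/D = 163/0.301 = 541.5282.
Rounding up, n = 542.

542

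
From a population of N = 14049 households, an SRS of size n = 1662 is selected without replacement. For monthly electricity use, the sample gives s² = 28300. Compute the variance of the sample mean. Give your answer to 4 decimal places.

15.0133

Under SRS without replacement, Var(ȳ) = (1 − f)·s²/n with f = n/N = 1662/14049 = 0.11830023.
Var(ȳ) = (1 − 0.11830023)·28300/1662 = 0.88169977·17.027677 = 15.013299.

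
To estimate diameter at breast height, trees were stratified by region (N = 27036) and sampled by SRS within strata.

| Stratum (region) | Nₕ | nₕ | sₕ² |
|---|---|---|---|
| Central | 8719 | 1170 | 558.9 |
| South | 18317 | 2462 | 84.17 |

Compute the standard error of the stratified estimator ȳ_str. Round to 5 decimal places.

0.23790

Var(ȳ_str) = Σₕ Wₕ²(1 − fₕ)sₕ²/nₕ with Wₕ = Nₕ/N, N = 27036.
Central: Wₕ = 0.32249593; term = 0.32249593²·(1 − 0.13418970)·558.9/1170 = 0.043014955.
South: Wₕ = 0.67750407; term = 0.67750407²·(1 − 0.13441066)·84.17/2462 = 0.013583291.
Sum = 0.056598246.
SE = √(0.056598246) = 0.23790.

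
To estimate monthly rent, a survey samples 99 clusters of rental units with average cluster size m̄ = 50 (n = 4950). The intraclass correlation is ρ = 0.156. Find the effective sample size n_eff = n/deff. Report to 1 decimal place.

572.7

deff = 1 + (50 − 1)·0.156 = 1 + 7.644 = 8.644.
n_eff = 4950 / 8.644 = 572.7.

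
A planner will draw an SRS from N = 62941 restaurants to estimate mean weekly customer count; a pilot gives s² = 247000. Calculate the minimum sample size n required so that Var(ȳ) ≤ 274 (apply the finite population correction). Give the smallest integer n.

889

Without fpc, n₀ = s²/D = 247000/274 = 901.4599.
With fpc, (1 − n/N)·s²/n ≤ D requires n ≥ n₀/(1 + n₀/N) = 901.4599/(1 + 901.4599/62941) = 888.7312.
Rounding up, n = 889.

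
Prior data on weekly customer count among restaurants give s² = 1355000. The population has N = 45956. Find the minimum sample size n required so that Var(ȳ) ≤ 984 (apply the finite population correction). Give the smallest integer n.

Without fpc, n₀ = s²/D = 1355000/984 = 1377.0325.
With fpc, (1 − n/N)·s²/n ≤ D requires n ≥ n₀/(1 + n₀/N) = 1377.0325/(1 + 1377.0325/45956) = 1336.9713.
Rounding up, n = 1337.

1337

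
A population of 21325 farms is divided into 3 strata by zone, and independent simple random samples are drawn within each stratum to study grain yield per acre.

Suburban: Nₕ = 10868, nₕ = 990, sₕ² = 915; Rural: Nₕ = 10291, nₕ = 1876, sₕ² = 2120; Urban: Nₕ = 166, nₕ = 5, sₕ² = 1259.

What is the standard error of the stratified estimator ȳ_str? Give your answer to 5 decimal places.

Var(ȳ_str) = Σₕ Wₕ²(1 − fₕ)sₕ²/nₕ with Wₕ = Nₕ/N, N = 21325.
Suburban: Wₕ = 0.50963658; term = 0.50963658²·(1 − 0.09109312)·915/990 = 0.21818579.
Rural: Wₕ = 0.48257913; term = 0.48257913²·(1 − 0.18229521)·2120/1876 = 0.21519721.
Urban: Wₕ = 0.00778429; term = 0.00778429²·(1 − 0.03012048)·1259/5 = 0.014798293.
Sum = 0.44818129.
SE = √(0.44818129) = 0.66946.

0.66946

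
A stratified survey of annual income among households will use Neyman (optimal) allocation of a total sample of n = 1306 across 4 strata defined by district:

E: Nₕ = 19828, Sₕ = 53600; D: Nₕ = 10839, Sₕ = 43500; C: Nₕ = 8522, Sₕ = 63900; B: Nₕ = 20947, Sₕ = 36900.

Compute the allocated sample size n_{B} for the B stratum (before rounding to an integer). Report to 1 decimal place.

354.0

Neyman allocation: nₕ = n·NₕSₕ / Σⱼ NⱼSⱼ.
Σ NⱼSⱼ = 19828·53600 + 10839·43500 + 8522·63900 + 20947·36900 = 2.8517774 × 10^9.
n_{B} = 1306·20947·36900 / (2.8517774 × 10^9) = 354.0.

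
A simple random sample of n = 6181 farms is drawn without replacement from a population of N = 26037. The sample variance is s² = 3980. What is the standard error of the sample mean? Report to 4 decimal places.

Under SRS without replacement, Var(ȳ) = (1 − f)·s²/n with f = n/N = 6181/26037 = 0.23739294.
Var(ȳ) = (1 − 0.23739294)·3980/6181 = 0.76260706·0.64390875 = 0.49104936.
SE(ȳ) = √(0.49104936) = 0.7007.

0.7007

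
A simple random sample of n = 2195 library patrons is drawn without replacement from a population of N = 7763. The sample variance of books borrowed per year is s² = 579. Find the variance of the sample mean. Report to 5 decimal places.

Under SRS without replacement, Var(ȳ) = (1 − f)·s²/n with f = n/N = 2195/7763 = 0.28275151.
Var(ȳ) = (1 − 0.28275151)·579/2195 = 0.71724849·0.26378132 = 0.18919675.

0.18920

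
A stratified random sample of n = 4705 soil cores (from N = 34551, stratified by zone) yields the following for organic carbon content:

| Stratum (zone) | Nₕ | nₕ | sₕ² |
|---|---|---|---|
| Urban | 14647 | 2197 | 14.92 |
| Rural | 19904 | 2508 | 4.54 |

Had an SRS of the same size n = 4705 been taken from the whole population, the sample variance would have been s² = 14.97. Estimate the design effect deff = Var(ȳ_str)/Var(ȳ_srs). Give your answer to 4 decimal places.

Var(ȳ_str) = Σ Wₕ²(1−fₕ)sₕ²/nₕ with Wₕ = Nₕ/34551:
  Urban: (14647/34551)²·(1−2197/14647)·14.92/2197 = 0.0010373745
  Rural: (19904/34551)²·(1−2508/19904)·4.54/2508 = 5.2504538 × 10^-4
  → Var(ȳ_str) = 0.0015624199.
Var(ȳ_srs) = (1 − 4705/34551)·14.97/4705 = 0.002748449.
deff = 0.0015624199 / 0.002748449 = 0.5685.

0.5685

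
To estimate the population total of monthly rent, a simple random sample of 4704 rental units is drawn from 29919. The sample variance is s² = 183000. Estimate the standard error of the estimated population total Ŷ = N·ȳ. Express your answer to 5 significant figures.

Var(Ŷ) = N²·Var(ȳ) = N²·(1 − n/N)·s²/n.
f = 4704/29919 = 0.15722451; Var(ȳ) = 0.84277549·183000/4704 = 32.786547.
Var(Ŷ) = 29919² · 32.786547 = 2.9348765 × 10^10.
SE(Ŷ) = √(2.9348765 × 10^10) = 171310.

171310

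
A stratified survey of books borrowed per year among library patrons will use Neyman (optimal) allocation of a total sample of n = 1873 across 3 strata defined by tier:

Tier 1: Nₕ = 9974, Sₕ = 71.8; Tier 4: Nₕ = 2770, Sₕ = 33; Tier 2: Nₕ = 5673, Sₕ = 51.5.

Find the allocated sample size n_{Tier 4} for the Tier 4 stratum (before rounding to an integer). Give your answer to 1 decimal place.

Neyman allocation: nₕ = n·NₕSₕ / Σⱼ NⱼSⱼ.
Σ NⱼSⱼ = 9974·71.8 + 2770·33 + 5673·51.5 = 1.0997027 × 10^6.
n_{Tier 4} = 1873·2770·33 / (1.0997027 × 10^6) = 155.7.

155.7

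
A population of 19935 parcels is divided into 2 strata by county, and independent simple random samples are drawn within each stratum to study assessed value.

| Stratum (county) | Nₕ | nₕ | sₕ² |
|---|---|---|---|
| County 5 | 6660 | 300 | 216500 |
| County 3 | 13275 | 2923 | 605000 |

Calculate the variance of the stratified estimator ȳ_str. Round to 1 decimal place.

Var(ȳ_str) = Σₕ Wₕ²(1 − fₕ)sₕ²/nₕ with Wₕ = Nₕ/N, N = 19935.
County 5: Wₕ = 0.33408578; term = 0.33408578²·(1 − 0.04504505)·216500/300 = 76.919333.
County 3: Wₕ = 0.66591422; term = 0.66591422²·(1 − 0.22018832)·605000/2923 = 71.573602.
Sum = 148.49294.

148.5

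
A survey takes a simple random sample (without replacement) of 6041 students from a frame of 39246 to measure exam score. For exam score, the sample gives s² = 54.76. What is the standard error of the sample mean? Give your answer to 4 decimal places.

Under SRS without replacement, Var(ȳ) = (1 − f)·s²/n with f = n/N = 6041/39246 = 0.15392651.
Var(ȳ) = (1 − 0.15392651)·54.76/6041 = 0.84607349·0.0090647244 = 0.007669423.
SE(ȳ) = √(0.007669423) = 0.0876.

0.0876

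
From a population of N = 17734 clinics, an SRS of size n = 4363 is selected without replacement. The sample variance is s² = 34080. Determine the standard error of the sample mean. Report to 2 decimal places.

2.43

Under SRS without replacement, Var(ȳ) = (1 − f)·s²/n with f = n/N = 4363/17734 = 0.24602459.
Var(ȳ) = (1 − 0.24602459)·34080/4363 = 0.75397541·7.8111391 = 5.8894069.
SE(ȳ) = √(5.8894069) = 2.43.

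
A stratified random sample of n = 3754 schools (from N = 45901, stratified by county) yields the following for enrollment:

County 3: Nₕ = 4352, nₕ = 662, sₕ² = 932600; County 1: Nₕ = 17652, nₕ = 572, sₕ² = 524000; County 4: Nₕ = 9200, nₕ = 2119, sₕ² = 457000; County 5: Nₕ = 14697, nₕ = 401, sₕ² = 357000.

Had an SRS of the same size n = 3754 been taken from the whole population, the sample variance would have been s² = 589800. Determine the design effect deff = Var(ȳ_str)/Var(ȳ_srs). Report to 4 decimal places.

Var(ȳ_str) = Σ Wₕ²(1−fₕ)sₕ²/nₕ with Wₕ = Nₕ/45901:
  County 3: (4352/45901)²·(1−662/4352)·932600/662 = 10.737629
  County 1: (17652/45901)²·(1−572/17652)·524000/572 = 131.09096
  County 4: (9200/45901)²·(1−2119/9200)·457000/2119 = 6.6684265
  County 5: (14697/45901)²·(1−401/14697)·357000/401 = 88.781562
  → Var(ȳ_str) = 237.27858.
Var(ȳ_srs) = (1 − 3754/45901)·589800/3754 = 144.26302.
deff = 237.27858 / 144.26302 = 1.6448.

1.6448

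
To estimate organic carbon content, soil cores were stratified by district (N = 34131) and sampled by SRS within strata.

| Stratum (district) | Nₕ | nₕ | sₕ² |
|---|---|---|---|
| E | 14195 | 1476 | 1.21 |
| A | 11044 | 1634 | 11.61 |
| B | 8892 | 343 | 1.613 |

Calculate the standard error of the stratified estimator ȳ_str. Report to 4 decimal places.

Var(ȳ_str) = Σₕ Wₕ²(1 − fₕ)sₕ²/nₕ with Wₕ = Nₕ/N, N = 34131.
E: Wₕ = 0.41589757; term = 0.41589757²·(1 − 0.10398027)·1.21/1476 = 1.270543 × 10^-4.
A: Wₕ = 0.32357681; term = 0.32357681²·(1 − 0.14795364)·11.61/1634 = 6.3386703 × 10^-4.
B: Wₕ = 0.26052562; term = 0.26052562²·(1 − 0.03857400)·1.613/343 = 3.0687181 × 10^-4.
Sum = 0.0010677931.
SE = √(0.0010677931) = 0.0327.

0.0327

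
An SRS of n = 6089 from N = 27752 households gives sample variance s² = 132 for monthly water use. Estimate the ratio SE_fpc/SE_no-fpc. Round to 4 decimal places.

0.8835

f = n/N = 6089/27752 = 0.21940761.
SE_no-fpc = √(s²/n) = 0.14723599; SE_fpc = √((1−f)s²/n) = 0.13008467.
Ratio = √(1−f) = 0.88351140.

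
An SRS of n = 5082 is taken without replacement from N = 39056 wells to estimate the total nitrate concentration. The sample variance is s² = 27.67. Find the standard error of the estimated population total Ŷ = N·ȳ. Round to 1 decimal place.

2687.8

Var(Ŷ) = N²·Var(ȳ) = N²·(1 − n/N)·s²/n.
f = 5082/39056 = 0.13012085; Var(ȳ) = 0.86987915·27.67/5082 = 0.0047362369.
Var(Ŷ) = 39056² · 0.0047362369 = 7.2245191 × 10^6.
SE(Ŷ) = √(7.2245191 × 10^6) = 2687.8.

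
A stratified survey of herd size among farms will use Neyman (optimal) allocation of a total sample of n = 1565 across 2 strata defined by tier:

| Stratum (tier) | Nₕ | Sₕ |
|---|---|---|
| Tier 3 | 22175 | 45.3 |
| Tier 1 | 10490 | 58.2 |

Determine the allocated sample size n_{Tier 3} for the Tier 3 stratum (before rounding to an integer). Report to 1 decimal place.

Neyman allocation: nₕ = n·NₕSₕ / Σⱼ NⱼSⱼ.
Σ NⱼSⱼ = 22175·45.3 + 10490·58.2 = 1.6150455 × 10^6.
n_{Tier 3} = 1565·22175·45.3 / (1.6150455 × 10^6) = 973.4.

973.4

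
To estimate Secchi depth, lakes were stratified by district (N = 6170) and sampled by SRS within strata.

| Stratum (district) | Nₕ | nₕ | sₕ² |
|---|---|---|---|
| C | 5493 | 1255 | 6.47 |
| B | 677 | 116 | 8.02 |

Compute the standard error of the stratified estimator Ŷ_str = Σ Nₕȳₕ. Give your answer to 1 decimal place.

382.5

Var(Ŷ_str) = Σₕ Nₕ²(1 − fₕ)sₕ²/nₕ.
C: 5493²·(1 − 1255/5493)·6.47/1255 = 120013.78.
B: 677²·(1 − 116/677)·8.02/116 = 26258.379.
Sum = 146272.16.
SE = √(146272.16) = 382.5.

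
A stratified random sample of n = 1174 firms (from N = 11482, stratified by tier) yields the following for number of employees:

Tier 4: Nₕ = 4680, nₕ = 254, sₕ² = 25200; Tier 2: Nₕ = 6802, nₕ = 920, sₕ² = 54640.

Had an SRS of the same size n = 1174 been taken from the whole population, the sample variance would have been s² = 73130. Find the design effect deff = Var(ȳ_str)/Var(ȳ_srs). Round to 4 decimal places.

Var(ȳ_str) = Σ Wₕ²(1−fₕ)sₕ²/nₕ with Wₕ = Nₕ/11482:
  Tier 4: (4680/11482)²·(1−254/4680)·25200/254 = 15.58795
  Tier 2: (6802/11482)²·(1−920/6802)·54640/920 = 18.023927
  → Var(ȳ_str) = 33.611877.
Var(ȳ_srs) = (1 − 1174/11482)·73130/1174 = 55.922212.
deff = 33.611877 / 55.922212 = 0.6010.

0.6010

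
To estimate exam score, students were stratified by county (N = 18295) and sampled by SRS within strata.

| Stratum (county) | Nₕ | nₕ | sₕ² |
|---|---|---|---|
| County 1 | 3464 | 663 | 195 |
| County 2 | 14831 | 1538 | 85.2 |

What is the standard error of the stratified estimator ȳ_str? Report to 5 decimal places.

0.20287

Var(ȳ_str) = Σₕ Wₕ²(1 − fₕ)sₕ²/nₕ with Wₕ = Nₕ/N, N = 18295.
County 1: Wₕ = 0.18934135; term = 0.18934135²·(1 − 0.19139723)·195/663 = 0.0085260377.
County 2: Wₕ = 0.81065865; term = 0.81065865²·(1 − 0.10370171)·85.2/1538 = 0.032629609.
Sum = 0.041155647.
SE = √(0.041155647) = 0.20287.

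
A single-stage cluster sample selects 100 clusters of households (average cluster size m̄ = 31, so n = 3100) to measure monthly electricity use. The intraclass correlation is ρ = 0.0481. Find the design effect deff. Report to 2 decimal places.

deff = 1 + (31 − 1)·0.0481 = 1 + 1.443 = 2.443.

2.44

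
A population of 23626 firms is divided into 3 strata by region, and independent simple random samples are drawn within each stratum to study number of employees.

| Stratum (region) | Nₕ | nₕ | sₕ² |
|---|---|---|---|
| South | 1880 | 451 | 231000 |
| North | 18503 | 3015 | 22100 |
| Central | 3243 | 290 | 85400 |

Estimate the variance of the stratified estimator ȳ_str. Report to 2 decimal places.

11.28

Var(ȳ_str) = Σₕ Wₕ²(1 − fₕ)sₕ²/nₕ with Wₕ = Nₕ/N, N = 23626.
South: Wₕ = 0.07957335; term = 0.07957335²·(1 − 0.23989362)·231000/451 = 2.46516.
North: Wₕ = 0.78316262; term = 0.78316262²·(1 − 0.16294655)·22100/3015 = 3.7632411.
Central: Wₕ = 0.13726403; term = 0.13726403²·(1 − 0.08942337)·85400/290 = 5.0523086.
Sum = 11.28071.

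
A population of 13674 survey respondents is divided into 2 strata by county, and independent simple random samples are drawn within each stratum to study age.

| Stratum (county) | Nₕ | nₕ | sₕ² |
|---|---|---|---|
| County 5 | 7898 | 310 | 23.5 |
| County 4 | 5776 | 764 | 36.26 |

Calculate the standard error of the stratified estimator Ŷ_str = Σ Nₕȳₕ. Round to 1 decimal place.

2432.5

Var(Ŷ_str) = Σₕ Nₕ²(1 − fₕ)sₕ²/nₕ.
County 5: 7898²·(1 − 310/7898)·23.5/310 = 4.5430825 × 10^6.
County 4: 5776²·(1 − 764/5776)·36.26/764 = 1.3739556 × 10^6.
Sum = 5.9170381 × 10^6.
SE = √(5.9170381 × 10^6) = 2432.5.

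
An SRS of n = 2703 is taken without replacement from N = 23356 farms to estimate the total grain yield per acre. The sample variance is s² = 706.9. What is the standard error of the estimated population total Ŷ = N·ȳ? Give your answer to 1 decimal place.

11231.7

Var(Ŷ) = N²·Var(ȳ) = N²·(1 − n/N)·s²/n.
f = 2703/23356 = 0.11573043; Var(ȳ) = 0.88426957·706.9/2703 = 0.23125792.
Var(Ŷ) = 23356² · 0.23125792 = 1.2615183 × 10^8.
SE(Ŷ) = √(1.2615183 × 10^8) = 11231.7.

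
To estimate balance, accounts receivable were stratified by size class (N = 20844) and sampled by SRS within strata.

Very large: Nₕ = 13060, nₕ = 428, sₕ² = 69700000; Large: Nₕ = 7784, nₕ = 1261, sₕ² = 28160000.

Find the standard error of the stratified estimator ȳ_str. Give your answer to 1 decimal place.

253.9

Var(ȳ_str) = Σₕ Wₕ²(1 − fₕ)sₕ²/nₕ with Wₕ = Nₕ/N, N = 20844.
Very large: Wₕ = 0.62655920; term = 0.62655920²·(1 − 0.03277182)·69700000/428 = 61836.112.
Large: Wₕ = 0.37344080; term = 0.37344080²·(1 − 0.16199897)·28160000/1261 = 2609.7905.
Sum = 64445.903.
SE = √(64445.903) = 253.9.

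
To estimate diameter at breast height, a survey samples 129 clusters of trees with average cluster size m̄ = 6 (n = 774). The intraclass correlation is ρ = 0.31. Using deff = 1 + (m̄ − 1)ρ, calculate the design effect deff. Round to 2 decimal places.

2.55

deff = 1 + (6 − 1)·0.31 = 1 + 1.55 = 2.55.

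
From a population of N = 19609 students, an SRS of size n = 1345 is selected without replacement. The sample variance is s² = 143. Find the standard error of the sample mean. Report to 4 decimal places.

Under SRS without replacement, Var(ȳ) = (1 − f)·s²/n with f = n/N = 1345/19609 = 0.06859095.
Var(ȳ) = (1 − 0.06859095)·143/1345 = 0.93140905·0.1063197 = 0.099027133.
SE(ȳ) = √(0.099027133) = 0.3147.

0.3147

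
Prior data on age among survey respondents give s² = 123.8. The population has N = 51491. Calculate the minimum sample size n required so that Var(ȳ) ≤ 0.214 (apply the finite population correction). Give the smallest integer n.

573

Without fpc, n₀ = s²/D = 123.8/0.214 = 578.5047.
With fpc, (1 − n/N)·s²/n ≤ D requires n ≥ n₀/(1 + n₀/N) = 578.5047/(1 + 578.5047/51491) = 572.0774.
Rounding up, n = 573.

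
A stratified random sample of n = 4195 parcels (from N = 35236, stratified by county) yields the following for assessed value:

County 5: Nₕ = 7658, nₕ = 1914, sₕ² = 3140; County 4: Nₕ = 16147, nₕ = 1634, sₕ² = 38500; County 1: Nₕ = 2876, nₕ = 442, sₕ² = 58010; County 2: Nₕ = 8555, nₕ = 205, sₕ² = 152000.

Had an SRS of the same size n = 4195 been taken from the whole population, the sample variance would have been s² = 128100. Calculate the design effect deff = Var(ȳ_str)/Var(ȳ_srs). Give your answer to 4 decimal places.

Var(ȳ_str) = Σ Wₕ²(1−fₕ)sₕ²/nₕ with Wₕ = Nₕ/35236:
  County 5: (7658/35236)²·(1−1914/7658)·3140/1914 = 0.058122503
  County 4: (16147/35236)²·(1−1634/16147)·38500/1634 = 4.447178
  County 1: (2876/35236)²·(1−442/2876)·58010/442 = 0.73997466
  County 2: (8555/35236)²·(1−205/8555)·152000/205 = 42.660212
  → Var(ȳ_str) = 47.905487.
Var(ȳ_srs) = (1 − 4195/35236)·128100/4195 = 26.900866.
deff = 47.905487 / 26.900866 = 1.7808.

1.7808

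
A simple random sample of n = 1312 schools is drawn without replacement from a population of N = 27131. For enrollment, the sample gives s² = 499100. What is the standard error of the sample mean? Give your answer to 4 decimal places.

19.0267

Under SRS without replacement, Var(ȳ) = (1 − f)·s²/n with f = n/N = 1312/27131 = 0.04835797.
Var(ȳ) = (1 − 0.04835797)·499100/1312 = 0.95164203·380.41159 = 362.01565.
SE(ȳ) = √(362.01565) = 19.0267.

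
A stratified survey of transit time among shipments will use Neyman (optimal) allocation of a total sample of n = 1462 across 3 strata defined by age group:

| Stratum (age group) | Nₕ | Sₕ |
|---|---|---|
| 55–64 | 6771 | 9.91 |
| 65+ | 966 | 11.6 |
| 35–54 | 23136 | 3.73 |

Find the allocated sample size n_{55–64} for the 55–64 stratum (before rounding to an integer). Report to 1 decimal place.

596.0

Neyman allocation: nₕ = n·NₕSₕ / Σⱼ NⱼSⱼ.
Σ NⱼSⱼ = 6771·9.91 + 966·11.6 + 23136·3.73 = 164603.49.
n_{55–64} = 1462·6771·9.91 / 164603.49 = 596.0.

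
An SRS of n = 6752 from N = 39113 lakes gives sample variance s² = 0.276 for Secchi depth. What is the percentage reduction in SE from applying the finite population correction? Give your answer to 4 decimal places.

9.0400

f = n/N = 6752/39113 = 0.17262803.
SE_no-fpc = √(s²/n) = 0.0063934949; SE_fpc = √((1−f)s²/n) = 0.0058155223.
Ratio = √(1−f) = 0.90959990. Reduction = 100·(1 − 0.90959990) = 9.0400%.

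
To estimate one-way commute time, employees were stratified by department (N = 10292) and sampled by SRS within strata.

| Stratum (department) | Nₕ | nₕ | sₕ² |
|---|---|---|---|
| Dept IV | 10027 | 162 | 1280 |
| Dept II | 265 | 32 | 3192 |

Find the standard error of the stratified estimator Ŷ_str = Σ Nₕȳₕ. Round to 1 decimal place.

28066.4

Var(Ŷ_str) = Σₕ Nₕ²(1 − fₕ)sₕ²/nₕ.
Dept IV: 10027²·(1 − 162/10027)·1280/162 = 7.8156132 × 10^8.
Dept II: 265²·(1 − 32/265)·3192/32 = 6.1590638 × 10^6.
Sum = 7.8772038 × 10^8.
SE = √(7.8772038 × 10^8) = 28066.4.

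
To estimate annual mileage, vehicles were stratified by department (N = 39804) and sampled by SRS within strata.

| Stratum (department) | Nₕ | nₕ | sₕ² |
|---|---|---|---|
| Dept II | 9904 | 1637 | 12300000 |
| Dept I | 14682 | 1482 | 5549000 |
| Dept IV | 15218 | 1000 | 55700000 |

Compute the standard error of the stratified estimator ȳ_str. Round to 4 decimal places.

91.9404

Var(ȳ_str) = Σₕ Wₕ²(1 − fₕ)sₕ²/nₕ with Wₕ = Nₕ/N, N = 39804.
Dept II: Wₕ = 0.24881921; term = 0.24881921²·(1 − 0.16528675)·12300000/1637 = 388.29479.
Dept I: Wₕ = 0.36885740; term = 0.36885740²·(1 − 0.10093993)·5549000/1482 = 458.00713.
Dept IV: Wₕ = 0.38232338; term = 0.38232338²·(1 − 0.06571166)·55700000/1000 = 7606.7273.
Sum = 8453.0292.
SE = √(8453.0292) = 91.9404.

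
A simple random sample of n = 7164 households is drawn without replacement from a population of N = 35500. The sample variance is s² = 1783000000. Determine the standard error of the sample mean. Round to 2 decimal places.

445.71

Under SRS without replacement, Var(ȳ) = (1 − f)·s²/n with f = n/N = 7164/35500 = 0.20180282.
Var(ȳ) = (1 − 0.20180282)·1783000000/7164 = 0.79819718·248883.31 = 198657.95.
SE(ȳ) = √(198657.95) = 445.71.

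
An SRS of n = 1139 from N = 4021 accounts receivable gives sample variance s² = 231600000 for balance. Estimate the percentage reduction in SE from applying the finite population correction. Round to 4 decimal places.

15.3397

f = n/N = 1139/4021 = 0.28326287.
SE_no-fpc = √(s²/n) = 450.92822; SE_fpc = √((1−f)s²/n) = 381.75731.
Ratio = √(1−f) = 0.84660329. Reduction = 100·(1 − 0.84660329) = 15.3397%.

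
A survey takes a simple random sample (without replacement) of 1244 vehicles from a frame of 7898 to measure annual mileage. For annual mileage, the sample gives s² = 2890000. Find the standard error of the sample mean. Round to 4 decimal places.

44.2407

Under SRS without replacement, Var(ȳ) = (1 − f)·s²/n with f = n/N = 1244/7898 = 0.15750823.
Var(ȳ) = (1 − 0.15750823)·2890000/1244 = 0.84249177·2323.1511 = 1957.2357.
SE(ȳ) = √(1957.2357) = 44.2407.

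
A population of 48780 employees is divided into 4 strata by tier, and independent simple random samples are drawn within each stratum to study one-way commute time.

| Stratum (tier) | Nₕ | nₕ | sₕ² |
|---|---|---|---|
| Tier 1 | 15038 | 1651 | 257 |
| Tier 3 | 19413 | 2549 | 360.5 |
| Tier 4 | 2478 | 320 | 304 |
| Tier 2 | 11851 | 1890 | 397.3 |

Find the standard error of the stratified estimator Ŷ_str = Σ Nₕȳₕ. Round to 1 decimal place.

10369.8

Var(Ŷ_str) = Σₕ Nₕ²(1 − fₕ)sₕ²/nₕ.
Tier 1: 15038²·(1 − 1651/15038)·257/1651 = 3.1337143 × 10^7.
Tier 3: 19413²·(1 − 2549/19413)·360.5/2549 = 4.630082 × 10^7.
Tier 4: 2478²·(1 − 320/2478)·304/320 = 5.0801478 × 10^6.
Tier 2: 11851²·(1 − 1890/11851)·397.3/1890 = 2.4815024 × 10^7.
Sum = 1.0753313 × 10^8.
SE = √(1.0753313 × 10^8) = 10369.8.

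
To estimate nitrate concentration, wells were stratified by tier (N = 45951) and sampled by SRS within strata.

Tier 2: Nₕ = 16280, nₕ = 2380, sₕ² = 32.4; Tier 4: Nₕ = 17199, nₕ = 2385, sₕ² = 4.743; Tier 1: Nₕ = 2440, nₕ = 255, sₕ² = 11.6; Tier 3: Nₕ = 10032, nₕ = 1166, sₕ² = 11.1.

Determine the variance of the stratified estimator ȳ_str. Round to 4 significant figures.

Var(ȳ_str) = Σₕ Wₕ²(1 − fₕ)sₕ²/nₕ with Wₕ = Nₕ/N, N = 45951.
Tier 2: Wₕ = 0.35429044; term = 0.35429044²·(1 − 0.14619165)·32.4/2380 = 0.0014589732.
Tier 4: Wₕ = 0.37429000; term = 0.37429000²·(1 − 0.13867085)·4.743/2385 = 2.3996635 × 10^-4.
Tier 1: Wₕ = 0.05310004; term = 0.05310004²·(1 − 0.10450820)·11.6/255 = 1.1486009 × 10^-4.
Tier 3: Wₕ = 0.21831951; term = 0.21831951²·(1 − 0.11622807)·11.1/1166 = 4.0100496 × 10^-4.
Sum = 0.0022148046.

0.002215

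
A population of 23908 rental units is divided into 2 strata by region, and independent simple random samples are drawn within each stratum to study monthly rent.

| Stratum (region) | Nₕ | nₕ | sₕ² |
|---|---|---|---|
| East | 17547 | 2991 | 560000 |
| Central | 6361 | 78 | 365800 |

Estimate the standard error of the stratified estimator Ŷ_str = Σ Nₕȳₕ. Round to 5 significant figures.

485030

Var(Ŷ_str) = Σₕ Nₕ²(1 − fₕ)sₕ²/nₕ.
East: 17547²·(1 − 2991/17547)·560000/2991 = 4.7820767 × 10^10.
Central: 6361²·(1 − 78/6361)·365800/78 = 1.8743106 × 10^11.
Sum = 2.3525183 × 10^11.
SE = √(2.3525183 × 10^11) = 485030.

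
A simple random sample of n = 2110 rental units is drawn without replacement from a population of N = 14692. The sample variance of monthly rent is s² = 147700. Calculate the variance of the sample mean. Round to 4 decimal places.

59.9469

Under SRS without replacement, Var(ȳ) = (1 − f)·s²/n with f = n/N = 2110/14692 = 0.14361557.
Var(ȳ) = (1 − 0.14361557)·147700/2110 = 0.85638443·70 = 59.94691.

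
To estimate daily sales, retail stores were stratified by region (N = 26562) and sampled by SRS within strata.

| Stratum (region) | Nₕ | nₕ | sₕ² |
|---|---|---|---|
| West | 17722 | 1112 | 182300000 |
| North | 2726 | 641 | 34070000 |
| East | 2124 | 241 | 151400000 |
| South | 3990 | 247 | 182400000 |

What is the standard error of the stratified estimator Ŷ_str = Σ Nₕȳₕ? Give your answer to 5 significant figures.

Var(Ŷ_str) = Σₕ Nₕ²(1 − fₕ)sₕ²/nₕ.
West: 17722²·(1 − 1112/17722)·182300000/1112 = 4.8257436 × 10^13.
North: 2726²·(1 − 641/2726)·34070000/641 = 3.0209672 × 10^11.
East: 2124²·(1 − 241/2124)·151400000/241 = 2.5125439 × 10^12.
South: 3990²·(1 − 247/3990)·182400000/247 = 1.1028606 × 10^13.
Sum = 6.2100683 × 10^13.
SE = √(6.2100683 × 10^13) = 7.8804 × 10^6.

7.8804 × 10^6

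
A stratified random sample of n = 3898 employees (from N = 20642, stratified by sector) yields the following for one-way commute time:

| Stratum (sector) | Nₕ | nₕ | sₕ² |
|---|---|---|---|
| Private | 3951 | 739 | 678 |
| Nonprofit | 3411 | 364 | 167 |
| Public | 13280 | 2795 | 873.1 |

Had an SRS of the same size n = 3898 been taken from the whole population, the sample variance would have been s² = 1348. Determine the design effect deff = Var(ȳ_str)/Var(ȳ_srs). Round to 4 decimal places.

Var(ȳ_str) = Σ Wₕ²(1−fₕ)sₕ²/nₕ with Wₕ = Nₕ/20642:
  Private: (3951/20642)²·(1−739/3951)·678/739 = 0.027325258
  Nonprofit: (3411/20642)²·(1−364/3411)·167/364 = 0.011190918
  Public: (13280/20642)²·(1−2795/13280)·873.1/2795 = 0.10208105
  → Var(ȳ_str) = 0.14059723.
Var(ȳ_srs) = (1 − 3898/20642)·1348/3898 = 0.28051462.
deff = 0.14059723 / 0.28051462 = 0.5012.

0.5012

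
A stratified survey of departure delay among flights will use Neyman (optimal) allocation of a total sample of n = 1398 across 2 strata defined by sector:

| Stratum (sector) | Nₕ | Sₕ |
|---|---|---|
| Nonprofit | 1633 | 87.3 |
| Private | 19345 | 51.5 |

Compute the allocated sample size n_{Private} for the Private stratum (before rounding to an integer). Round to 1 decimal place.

Neyman allocation: nₕ = n·NₕSₕ / Σⱼ NⱼSⱼ.
Σ NⱼSⱼ = 1633·87.3 + 19345·51.5 = 1.1388284 × 10^6.
n_{Private} = 1398·19345·51.5 / (1.1388284 × 10^6) = 1223.0.

1223.0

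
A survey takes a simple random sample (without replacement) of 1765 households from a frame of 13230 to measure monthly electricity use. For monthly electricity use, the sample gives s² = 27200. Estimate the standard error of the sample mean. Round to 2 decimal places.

3.65

Under SRS without replacement, Var(ȳ) = (1 − f)·s²/n with f = n/N = 1765/13230 = 0.13340892.
Var(ȳ) = (1 − 0.13340892)·27200/1765 = 0.86659108·15.410765 = 13.354831.
SE(ȳ) = √(13.354831) = 3.65.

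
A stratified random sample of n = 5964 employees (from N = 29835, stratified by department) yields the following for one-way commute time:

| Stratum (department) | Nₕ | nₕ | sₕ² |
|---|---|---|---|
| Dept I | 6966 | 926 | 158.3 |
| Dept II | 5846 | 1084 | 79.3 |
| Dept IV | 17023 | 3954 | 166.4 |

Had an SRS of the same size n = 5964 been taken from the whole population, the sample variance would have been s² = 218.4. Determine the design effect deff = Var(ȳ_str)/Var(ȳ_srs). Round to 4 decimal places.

0.7129

Var(ȳ_str) = Σ Wₕ²(1−fₕ)sₕ²/nₕ with Wₕ = Nₕ/29835:
  Dept I: (6966/29835)²·(1−926/6966)·158.3/926 = 0.0080805003
  Dept II: (5846/29835)²·(1−1084/5846)·79.3/1084 = 0.0022879157
  Dept IV: (17023/29835)²·(1−3954/17023)·166.4/3954 = 0.010518239
  → Var(ȳ_str) = 0.020886655.
Var(ȳ_srs) = (1 − 5964/29835)·218.4/5964 = 0.029299457.
deff = 0.020886655 / 0.029299457 = 0.7129.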